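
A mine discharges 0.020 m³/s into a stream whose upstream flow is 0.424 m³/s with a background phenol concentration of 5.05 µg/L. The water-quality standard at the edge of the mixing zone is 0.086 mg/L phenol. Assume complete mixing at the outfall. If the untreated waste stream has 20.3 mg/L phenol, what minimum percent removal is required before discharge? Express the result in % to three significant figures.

5.05 µg/L = 0.00505 mg/L.
Mass balance: 0.086·0.444 = 0.02·Cₑ + 0.424·0.00505.
Cₑ = (0.03818 − 0.002141) / 0.02 = 1.802 mg/L.
Required removal = 1 − 1.802/20.3 = 91.12 %.

91.1 %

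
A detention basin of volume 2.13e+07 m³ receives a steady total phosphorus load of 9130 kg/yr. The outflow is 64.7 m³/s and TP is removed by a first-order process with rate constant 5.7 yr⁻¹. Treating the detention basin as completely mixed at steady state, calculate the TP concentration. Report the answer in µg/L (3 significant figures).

Outflow Q = 64.7 m³/s × 3.156e+07 s/yr = 2.042e+09 m³/yr.
Steady-state CSTR mass balance: W = Q·C + k·V·C, so C = W/(Q + kV).
Q + kV = 2.042e+09 + 5.7·2.13e+07 = 2.163e+09 m³/yr.
C = 9130/2.163e+09 = 4.221e-06 kg/m³ = 0.004221 mg/L = 4.221 µg/L.

4.22 µg/L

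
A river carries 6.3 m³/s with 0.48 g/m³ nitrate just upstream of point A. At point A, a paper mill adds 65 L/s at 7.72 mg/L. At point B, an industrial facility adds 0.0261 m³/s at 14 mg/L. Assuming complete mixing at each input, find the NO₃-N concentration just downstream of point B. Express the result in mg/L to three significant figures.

0.609 mg/L

65 L/s = 0.065 m³/s.
After input A: C = (6.3·0.48 + 0.065·7.72) / 6.365 = 0.5539 mg/L.
After input B: C = (6.365·0.5539 + 0.0261·14) / 6.391 = 0.6088 mg/L.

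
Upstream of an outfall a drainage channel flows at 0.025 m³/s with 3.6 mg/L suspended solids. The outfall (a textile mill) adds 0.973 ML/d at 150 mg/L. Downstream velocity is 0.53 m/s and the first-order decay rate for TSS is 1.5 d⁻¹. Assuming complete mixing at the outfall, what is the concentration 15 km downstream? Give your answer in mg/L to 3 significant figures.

0.973 ML/d = 0.01126 m³/s.
After complete mixing, C₀ = (0.01126·150 + 0.025·3.6) / 0.03626 = 49.07 mg/L.
Travel time t = 1.5e+04 m / 0.53 m/s = 2.83e+04 s = 0.3276 d.
C = 49.07·exp(−1.5·0.3276) = 49.07·0.6118 = 30.02 mg/L.

30.0 mg/L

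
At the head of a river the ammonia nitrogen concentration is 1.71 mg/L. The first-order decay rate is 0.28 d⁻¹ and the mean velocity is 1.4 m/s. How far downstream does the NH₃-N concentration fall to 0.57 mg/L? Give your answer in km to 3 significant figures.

From C = C₀·e^(−kt), t = ln(C₀/C)/k = ln(1.71/0.57)/0.28 = 1.099/0.28 = 3.924 d.
Distance = v·t = 1.4 m/s × 3.39e+05 s = 4.746e+05 m = 474.6 km.

475 km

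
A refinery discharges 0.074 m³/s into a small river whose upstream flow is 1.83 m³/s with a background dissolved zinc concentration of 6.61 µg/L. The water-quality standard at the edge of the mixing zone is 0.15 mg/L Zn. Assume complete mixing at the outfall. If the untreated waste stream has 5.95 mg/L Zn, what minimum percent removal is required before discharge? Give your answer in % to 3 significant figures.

6.61 µg/L = 0.00661 mg/L.
Mass balance: 0.15·1.904 = 0.074·Cₑ + 1.83·0.00661.
Cₑ = (0.2856 − 0.0121) / 0.074 = 3.696 mg/L.
Required removal = 1 − 3.696/5.95 = 37.88 %.

37.9 %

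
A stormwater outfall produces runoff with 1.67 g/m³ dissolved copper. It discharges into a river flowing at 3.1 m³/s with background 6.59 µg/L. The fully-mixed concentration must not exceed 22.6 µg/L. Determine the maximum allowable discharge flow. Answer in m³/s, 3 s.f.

0.0301 m³/s

6.59 µg/L = 0.00659 mg/L.
22.6 µg/L = 0.0226 mg/L.
Mass balance at complete mixing: C_std·(Q_w + Q_r) = Q_w·C_e + Q_r·C_b.
Rearranging, Q_w = Q_r·(C_std − C_b)/(C_e − C_std) = 3.1·(0.0226 − 0.00659) / (1.67 − 0.0226) = 0.03013 m³/s.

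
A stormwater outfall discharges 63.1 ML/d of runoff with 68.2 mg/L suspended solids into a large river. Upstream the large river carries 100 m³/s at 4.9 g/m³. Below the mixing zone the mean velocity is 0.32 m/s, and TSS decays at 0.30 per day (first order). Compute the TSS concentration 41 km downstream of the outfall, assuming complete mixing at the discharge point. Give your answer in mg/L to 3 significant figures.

3.43 mg/L

63.1 ML/d = 0.7303 m³/s.
After complete mixing, C₀ = (0.7303·68.2 + 100·4.9) / 100.7 = 5.359 mg/L.
Travel time t = 4.1e+04 m / 0.32 m/s = 1.281e+05 s = 1.483 d.
C = 5.359·exp(−0.30·1.483) = 5.359·0.6409 = 3.435 mg/L.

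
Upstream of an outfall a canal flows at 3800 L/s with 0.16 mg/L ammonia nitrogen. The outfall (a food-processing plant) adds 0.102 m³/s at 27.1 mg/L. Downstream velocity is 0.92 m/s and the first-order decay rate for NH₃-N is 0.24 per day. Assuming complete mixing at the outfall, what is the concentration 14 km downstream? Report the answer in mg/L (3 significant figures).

0.828 mg/L

3800 L/s = 3.8 m³/s.
After complete mixing, C₀ = (0.102·27.1 + 3.8·0.16) / 3.902 = 0.8642 mg/L.
Travel time t = 1.4e+04 m / 0.92 m/s = 1.522e+04 s = 0.1761 d.
C = 0.8642·exp(−0.24·0.1761) = 0.8642·0.9586 = 0.8285 mg/L.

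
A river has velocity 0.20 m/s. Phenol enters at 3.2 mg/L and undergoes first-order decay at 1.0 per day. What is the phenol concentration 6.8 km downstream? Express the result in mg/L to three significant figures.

Travel time t = 6.8 km / 0.20 m/s = 6800/0.20 = 3.4e+04 s = 0.3935 d.
First-order decay: C = 3.2·exp(−1.0·0.3935) = 3.2·0.6747 = 2.159 mg/L.

2.16 mg/L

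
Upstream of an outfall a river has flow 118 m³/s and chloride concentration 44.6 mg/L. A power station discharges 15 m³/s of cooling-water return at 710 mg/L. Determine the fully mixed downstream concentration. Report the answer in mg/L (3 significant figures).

120 mg/L

By mass balance at complete mixing, C = (15·710 + 118·44.6) / (15 + 118) = 1.591e+04/133 = 119.6 mg/L.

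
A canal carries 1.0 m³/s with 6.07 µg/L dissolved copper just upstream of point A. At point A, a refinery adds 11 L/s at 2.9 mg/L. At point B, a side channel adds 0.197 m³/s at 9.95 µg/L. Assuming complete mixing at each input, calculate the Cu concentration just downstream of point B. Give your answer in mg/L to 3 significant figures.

0.0331 mg/L

6.07 µg/L = 0.00607 mg/L.
11 L/s = 0.011 m³/s.
After input A: C = (1·0.00607 + 0.011·2.9) / 1.011 = 0.03756 mg/L.
9.95 µg/L = 0.00995 mg/L.
After input B: C = (1.011·0.03756 + 0.197·0.00995) / 1.208 = 0.03305 mg/L.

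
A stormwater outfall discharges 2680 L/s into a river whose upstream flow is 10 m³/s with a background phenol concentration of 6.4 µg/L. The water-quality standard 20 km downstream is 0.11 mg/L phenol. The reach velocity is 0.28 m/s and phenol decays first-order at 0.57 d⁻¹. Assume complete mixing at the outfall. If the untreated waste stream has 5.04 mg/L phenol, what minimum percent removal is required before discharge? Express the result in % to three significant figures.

83.9 %

2680 L/s = 2.68 m³/s.
6.4 µg/L = 0.0064 mg/L.
Travel time to the compliance point: t = 2e+04/0.28 = 7.143e+04 s = 0.8267 d; decay factor exp(−0.57·0.8267) = 0.6242.
So the concentration just after mixing may be at most 0.11/0.6242 = 0.1762 mg/L.
Mass balance: 0.1762·12.68 = 2.68·Cₑ + 10·0.0064.
Cₑ = (2.234 − 0.064) / 2.68 = 0.8099 mg/L.
Required removal = 1 − 0.8099/5.04 = 83.93 %.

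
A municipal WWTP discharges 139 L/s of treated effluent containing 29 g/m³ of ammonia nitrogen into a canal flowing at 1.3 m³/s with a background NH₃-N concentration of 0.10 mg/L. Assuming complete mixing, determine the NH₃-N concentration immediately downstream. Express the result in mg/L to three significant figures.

2.89 mg/L

139 L/s = 0.139 m³/s.
By mass balance at complete mixing, C = (0.139·29 + 1.3·0.1) / (0.139 + 1.3) = 4.161/1.439 = 2.892 mg/L.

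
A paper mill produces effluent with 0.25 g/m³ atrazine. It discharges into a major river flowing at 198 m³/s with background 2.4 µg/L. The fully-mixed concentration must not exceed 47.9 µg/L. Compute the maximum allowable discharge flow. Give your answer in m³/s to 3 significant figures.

44.6 m³/s

2.4 µg/L = 0.0024 mg/L.
47.9 µg/L = 0.0479 mg/L.
Mass balance at complete mixing: C_std·(Q_w + Q_r) = Q_w·C_e + Q_r·C_b.
Rearranging, Q_w = Q_r·(C_std − C_b)/(C_e − C_std) = 198·(0.0479 − 0.0024) / (0.25 − 0.0479) = 44.58 m³/s.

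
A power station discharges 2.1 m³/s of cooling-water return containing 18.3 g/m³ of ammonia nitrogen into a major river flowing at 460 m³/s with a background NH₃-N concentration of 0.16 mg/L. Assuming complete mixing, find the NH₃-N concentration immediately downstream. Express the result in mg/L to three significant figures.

0.242 mg/L

Conservation of mass across the mixing zone: C = (2.1·18.3 + 460·0.16) / (2.1 + 460) = 112/462.1 = 0.2424 mg/L.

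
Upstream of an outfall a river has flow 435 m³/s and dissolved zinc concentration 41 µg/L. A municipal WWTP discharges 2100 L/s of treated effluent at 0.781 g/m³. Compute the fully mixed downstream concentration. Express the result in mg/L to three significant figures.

0.0446 mg/L

2100 L/s = 2.1 m³/s.
41 µg/L = 0.041 mg/L.
By mass balance at complete mixing, C = (2.1·0.781 + 435·0.041) / (2.1 + 435) = 19.48/437.1 = 0.04456 mg/L.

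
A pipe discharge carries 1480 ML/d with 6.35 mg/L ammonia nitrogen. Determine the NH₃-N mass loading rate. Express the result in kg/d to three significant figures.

1480 ML/d = 17.13 m³/s.
Mass flux = Q·C = 17.13 m³/s × 6.35 g/m³ = 108.8 g/s.
= 108.8 g/s × 86.4 = 9398 kg/d.

9400 kg/d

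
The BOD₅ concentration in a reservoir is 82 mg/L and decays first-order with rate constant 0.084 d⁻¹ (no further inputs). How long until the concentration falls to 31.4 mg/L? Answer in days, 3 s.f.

t = ln(C₀/C)/k = ln(82/31.4)/0.084 = 0.9599/0.084 = 11.43 d.

11.4 d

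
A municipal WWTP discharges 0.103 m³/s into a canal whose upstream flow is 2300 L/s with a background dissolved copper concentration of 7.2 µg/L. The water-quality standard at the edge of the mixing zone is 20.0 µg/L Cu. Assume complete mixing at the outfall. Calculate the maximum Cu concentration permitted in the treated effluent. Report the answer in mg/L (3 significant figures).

2300 L/s = 2.3 m³/s.
7.2 µg/L = 0.0072 mg/L.
20.0 µg/L = 0.02 mg/L.
Mass balance: 0.02·2.403 = 0.103·Cₑ + 2.3·0.0072.
Cₑ = (0.04806 − 0.01656) / 0.103 = 0.3058 mg/L.

0.306 mg/L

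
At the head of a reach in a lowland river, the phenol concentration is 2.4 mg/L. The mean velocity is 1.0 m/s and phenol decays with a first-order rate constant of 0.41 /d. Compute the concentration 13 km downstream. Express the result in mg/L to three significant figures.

Travel time t = 13 km / 1.0 m/s = 1.3e+04/1.0 = 1.3e+04 s = 0.1505 d.
First-order decay: C = 2.4·exp(−0.41·0.1505) = 2.4·0.9402 = 2.256 mg/L.

2.26 mg/L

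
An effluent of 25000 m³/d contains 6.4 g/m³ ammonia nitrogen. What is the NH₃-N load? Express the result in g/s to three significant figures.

1.85 g/s

25000 m³/d = 0.2894 m³/s.
Mass flux = Q·C = 0.2894 m³/s × 6.4 g/m³ = 1.852 g/s.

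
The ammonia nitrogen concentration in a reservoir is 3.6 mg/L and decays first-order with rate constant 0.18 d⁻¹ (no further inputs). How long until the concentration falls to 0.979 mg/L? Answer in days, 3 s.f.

7.23 d

t = ln(C₀/C)/k = ln(3.6/0.979)/0.18 = 1.302/0.18 = 7.234 d.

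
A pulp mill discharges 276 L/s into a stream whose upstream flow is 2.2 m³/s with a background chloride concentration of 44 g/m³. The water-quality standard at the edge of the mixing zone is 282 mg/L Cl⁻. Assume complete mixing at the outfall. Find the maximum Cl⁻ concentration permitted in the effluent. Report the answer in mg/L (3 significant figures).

2180 mg/L

276 L/s = 0.276 m³/s.
Mass balance: 282·2.476 = 0.276·Cₑ + 2.2·44.
Cₑ = (698.2 − 96.8) / 0.276 = 2179 mg/L.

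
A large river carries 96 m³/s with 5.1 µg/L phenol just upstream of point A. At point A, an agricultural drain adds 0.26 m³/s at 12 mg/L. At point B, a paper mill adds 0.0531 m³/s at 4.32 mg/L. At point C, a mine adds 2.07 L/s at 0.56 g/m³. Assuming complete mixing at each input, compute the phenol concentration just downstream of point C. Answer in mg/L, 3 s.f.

0.0399 mg/L

5.1 µg/L = 0.0051 mg/L.
After input A: C = (96·0.0051 + 0.26·12) / 96.26 = 0.0375 mg/L.
After input B: C = (96.26·0.0375 + 0.0531·4.32) / 96.31 = 0.03986 mg/L.
2.07 L/s = 0.00207 m³/s.
After input C: C = (96.31·0.03986 + 0.00207·0.56) / 96.32 = 0.03987 mg/L.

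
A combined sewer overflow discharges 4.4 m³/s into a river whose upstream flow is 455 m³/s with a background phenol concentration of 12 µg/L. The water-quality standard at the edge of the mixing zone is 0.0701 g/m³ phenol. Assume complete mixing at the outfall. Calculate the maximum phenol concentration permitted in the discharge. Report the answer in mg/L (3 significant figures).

6.08 mg/L

12 µg/L = 0.012 mg/L.
Mass balance: 0.0701·459.4 = 4.4·Cₑ + 455·0.012.
Cₑ = (32.2 − 5.46) / 4.4 = 6.078 mg/L.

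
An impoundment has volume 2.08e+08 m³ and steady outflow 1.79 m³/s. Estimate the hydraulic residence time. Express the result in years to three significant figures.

Q = 1.79 m³/s × 3.156e+07 s/yr = 5.649e+07 m³/yr.
Hydraulic residence time τ = V/Q = 2.08e+08/5.649e+07 = 3.682 yr.

3.68 yr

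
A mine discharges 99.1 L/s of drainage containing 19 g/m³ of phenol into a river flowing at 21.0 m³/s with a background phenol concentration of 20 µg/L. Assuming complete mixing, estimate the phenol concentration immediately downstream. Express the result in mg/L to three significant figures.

0.109 mg/L

99.1 L/s = 0.0991 m³/s.
20 µg/L = 0.02 mg/L.
Flow-weighted mixing gives C = (0.0991·19 + 21·0.02) / (0.0991 + 21) = 2.303/21.1 = 0.1091 mg/L.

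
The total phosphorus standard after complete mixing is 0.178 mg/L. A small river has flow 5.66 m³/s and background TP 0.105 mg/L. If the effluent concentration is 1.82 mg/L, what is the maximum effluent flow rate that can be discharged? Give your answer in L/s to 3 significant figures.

252 L/s

Mass balance at complete mixing: C_std·(Q_w + Q_r) = Q_w·C_e + Q_r·C_b.
Rearranging, Q_w = Q_r·(C_std − C_b)/(C_e − C_std) = 5.66·(0.178 − 0.105) / (1.82 − 0.178) = 0.2516 m³/s.
= 251.6 L/s.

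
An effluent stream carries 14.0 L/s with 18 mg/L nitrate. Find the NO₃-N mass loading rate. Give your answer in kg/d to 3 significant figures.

21.8 kg/d

14.0 L/s = 0.014 m³/s.
Mass flux = Q·C = 0.014 m³/s × 18 g/m³ = 0.252 g/s.
= 0.252 g/s × 86.4 = 21.77 kg/d.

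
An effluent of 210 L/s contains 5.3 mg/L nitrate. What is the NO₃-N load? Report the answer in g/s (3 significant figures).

1.11 g/s

210 L/s = 0.21 m³/s.
Mass flux = Q·C = 0.21 m³/s × 5.3 g/m³ = 1.113 g/s.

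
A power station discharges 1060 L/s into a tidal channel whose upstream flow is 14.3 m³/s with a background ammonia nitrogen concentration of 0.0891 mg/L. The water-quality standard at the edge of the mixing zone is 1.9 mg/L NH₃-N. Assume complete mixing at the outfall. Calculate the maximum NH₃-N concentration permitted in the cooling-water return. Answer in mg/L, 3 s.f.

26.3 mg/L

1060 L/s = 1.06 m³/s.
Mass balance: 1.9·15.36 = 1.06·Cₑ + 14.3·0.0891.
Cₑ = (29.18 − 1.274) / 1.06 = 26.33 mg/L.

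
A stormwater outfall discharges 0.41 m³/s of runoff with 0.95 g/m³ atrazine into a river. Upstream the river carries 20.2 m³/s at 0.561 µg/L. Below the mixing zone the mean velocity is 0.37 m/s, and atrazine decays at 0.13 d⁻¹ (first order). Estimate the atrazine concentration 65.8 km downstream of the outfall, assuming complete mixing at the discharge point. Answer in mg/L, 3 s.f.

0.0149 mg/L

0.561 µg/L = 0.000561 mg/L.
After complete mixing, C₀ = (0.41·0.95 + 20.2·0.000561) / 20.61 = 0.01945 mg/L.
Travel time t = 6.58e+04 m / 0.37 m/s = 1.778e+05 s = 2.058 d.
C = 0.01945·exp(−0.13·2.058) = 0.01945·0.7652 = 0.01488 mg/L.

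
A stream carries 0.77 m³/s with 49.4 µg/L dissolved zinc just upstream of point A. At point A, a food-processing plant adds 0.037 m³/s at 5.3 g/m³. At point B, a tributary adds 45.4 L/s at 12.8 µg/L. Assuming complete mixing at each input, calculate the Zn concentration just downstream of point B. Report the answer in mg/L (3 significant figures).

0.275 mg/L

49.4 µg/L = 0.0494 mg/L.
After input A: C = (0.77·0.0494 + 0.037·5.3) / 0.807 = 0.2901 mg/L.
45.4 L/s = 0.0454 m³/s.
12.8 µg/L = 0.0128 mg/L.
After input B: C = (0.807·0.2901 + 0.0454·0.0128) / 0.8524 = 0.2754 mg/L.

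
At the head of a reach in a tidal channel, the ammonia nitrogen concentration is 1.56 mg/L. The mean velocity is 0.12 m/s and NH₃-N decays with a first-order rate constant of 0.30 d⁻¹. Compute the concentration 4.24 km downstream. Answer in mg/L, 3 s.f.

Travel time t = 4.24 km / 0.12 m/s = 4240/0.12 = 3.533e+04 s = 0.409 d.
First-order decay: C = 1.56·exp(−0.30·0.409) = 1.56·0.8845 = 1.38 mg/L.

1.38 mg/L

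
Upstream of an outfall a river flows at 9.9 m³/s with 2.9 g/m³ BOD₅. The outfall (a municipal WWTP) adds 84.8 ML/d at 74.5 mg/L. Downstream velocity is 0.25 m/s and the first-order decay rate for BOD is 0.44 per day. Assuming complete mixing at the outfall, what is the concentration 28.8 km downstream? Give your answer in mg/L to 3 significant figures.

84.8 ML/d = 0.9815 m³/s.
After complete mixing, C₀ = (0.9815·74.5 + 9.9·2.9) / 10.88 = 9.358 mg/L.
Travel time t = 2.88e+04 m / 0.25 m/s = 1.152e+05 s = 1.333 d.
C = 9.358·exp(−0.44·1.333) = 9.358·0.5562 = 5.205 mg/L.

5.20 mg/L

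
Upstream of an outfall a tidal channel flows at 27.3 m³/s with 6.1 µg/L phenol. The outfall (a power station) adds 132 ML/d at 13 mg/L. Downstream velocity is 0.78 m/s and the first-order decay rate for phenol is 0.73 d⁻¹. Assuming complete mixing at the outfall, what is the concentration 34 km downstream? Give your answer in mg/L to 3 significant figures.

0.481 mg/L

132 ML/d = 1.528 m³/s.
6.1 µg/L = 0.0061 mg/L.
After complete mixing, C₀ = (1.528·13 + 27.3·0.0061) / 28.83 = 0.6947 mg/L.
Travel time t = 3.4e+04 m / 0.78 m/s = 4.359e+04 s = 0.5045 d.
C = 0.6947·exp(−0.73·0.5045) = 0.6947·0.6919 = 0.4807 mg/L.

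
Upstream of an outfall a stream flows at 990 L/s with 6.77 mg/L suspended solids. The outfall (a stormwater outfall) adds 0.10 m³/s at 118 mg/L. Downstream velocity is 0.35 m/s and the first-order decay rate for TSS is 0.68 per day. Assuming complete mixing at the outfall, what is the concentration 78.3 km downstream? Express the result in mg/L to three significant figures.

2.92 mg/L

990 L/s = 0.99 m³/s.
After complete mixing, C₀ = (0.1·118 + 0.99·6.77) / 1.09 = 16.97 mg/L.
Travel time t = 7.83e+04 m / 0.35 m/s = 2.237e+05 s = 2.589 d.
C = 16.97·exp(−0.68·2.589) = 16.97·0.1719 = 2.918 mg/L.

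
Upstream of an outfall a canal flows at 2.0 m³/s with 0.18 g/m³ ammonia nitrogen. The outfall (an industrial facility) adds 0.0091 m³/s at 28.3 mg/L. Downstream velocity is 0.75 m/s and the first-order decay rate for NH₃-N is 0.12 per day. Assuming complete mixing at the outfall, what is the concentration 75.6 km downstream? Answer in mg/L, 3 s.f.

0.267 mg/L

After complete mixing, C₀ = (0.0091·28.3 + 2·0.18) / 2.009 = 0.3074 mg/L.
Travel time t = 7.56e+04 m / 0.75 m/s = 1.008e+05 s = 1.167 d.
C = 0.3074·exp(−0.12·1.167) = 0.3074·0.8694 = 0.2672 mg/L.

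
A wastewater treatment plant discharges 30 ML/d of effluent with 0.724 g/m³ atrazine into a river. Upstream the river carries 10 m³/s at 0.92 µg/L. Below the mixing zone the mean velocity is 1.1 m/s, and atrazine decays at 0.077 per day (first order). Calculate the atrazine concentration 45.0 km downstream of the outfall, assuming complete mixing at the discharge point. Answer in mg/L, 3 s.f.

30 ML/d = 0.3472 m³/s.
0.92 µg/L = 0.00092 mg/L.
After complete mixing, C₀ = (0.3472·0.724 + 10·0.00092) / 10.35 = 0.02518 mg/L.
Travel time t = 4.5e+04 m / 1.1 m/s = 4.091e+04 s = 0.4735 d.
C = 0.02518·exp(−0.077·0.4735) = 0.02518·0.9642 = 0.02428 mg/L.

0.0243 mg/L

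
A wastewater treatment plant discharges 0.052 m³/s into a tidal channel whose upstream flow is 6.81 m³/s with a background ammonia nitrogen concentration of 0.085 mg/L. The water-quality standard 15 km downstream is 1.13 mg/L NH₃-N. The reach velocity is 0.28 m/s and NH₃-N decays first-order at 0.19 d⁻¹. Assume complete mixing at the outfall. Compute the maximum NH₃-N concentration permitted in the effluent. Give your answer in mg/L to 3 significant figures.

157 mg/L

Travel time to the compliance point: t = 1.5e+04/0.28 = 5.357e+04 s = 0.62 d; decay factor exp(−0.19·0.62) = 0.8889.
So the concentration just after mixing may be at most 1.13/0.8889 = 1.271 mg/L.
Mass balance: 1.271·6.862 = 0.052·Cₑ + 6.81·0.085.
Cₑ = (8.724 − 0.5788) / 0.052 = 156.6 mg/L.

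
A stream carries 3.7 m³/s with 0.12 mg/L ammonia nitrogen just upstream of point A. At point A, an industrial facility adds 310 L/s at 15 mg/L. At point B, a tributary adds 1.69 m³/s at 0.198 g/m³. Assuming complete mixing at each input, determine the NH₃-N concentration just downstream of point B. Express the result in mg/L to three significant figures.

0.952 mg/L

310 L/s = 0.31 m³/s.
After input A: C = (3.7·0.12 + 0.31·15) / 4.01 = 1.27 mg/L.
After input B: C = (4.01·1.27 + 1.69·0.198) / 5.7 = 0.9524 mg/L.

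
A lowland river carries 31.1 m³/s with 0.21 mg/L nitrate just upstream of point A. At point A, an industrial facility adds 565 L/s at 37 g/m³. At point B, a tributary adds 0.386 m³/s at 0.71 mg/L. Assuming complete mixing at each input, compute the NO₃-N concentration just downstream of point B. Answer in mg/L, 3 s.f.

565 L/s = 0.565 m³/s.
After input A: C = (31.1·0.21 + 0.565·37) / 31.67 = 0.8664 mg/L.
After input B: C = (31.67·0.8664 + 0.386·0.71) / 32.05 = 0.8646 mg/L.

0.865 mg/L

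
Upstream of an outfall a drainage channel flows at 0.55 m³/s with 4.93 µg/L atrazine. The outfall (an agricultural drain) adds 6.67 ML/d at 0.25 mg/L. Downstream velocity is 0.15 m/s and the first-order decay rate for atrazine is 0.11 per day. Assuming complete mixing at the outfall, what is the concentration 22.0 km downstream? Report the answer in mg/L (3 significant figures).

6.67 ML/d = 0.0772 m³/s.
4.93 µg/L = 0.00493 mg/L.
After complete mixing, C₀ = (0.0772·0.25 + 0.55·0.00493) / 0.6272 = 0.03509 mg/L.
Travel time t = 2.2e+04 m / 0.15 m/s = 1.467e+05 s = 1.698 d.
C = 0.03509·exp(−0.11·1.698) = 0.03509·0.8297 = 0.02912 mg/L.

0.0291 mg/L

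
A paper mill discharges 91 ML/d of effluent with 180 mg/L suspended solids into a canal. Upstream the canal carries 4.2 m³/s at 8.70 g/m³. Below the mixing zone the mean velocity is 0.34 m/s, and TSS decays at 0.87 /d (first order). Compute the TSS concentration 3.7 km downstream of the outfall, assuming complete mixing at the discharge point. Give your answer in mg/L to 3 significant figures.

91 ML/d = 1.053 m³/s.
After complete mixing, C₀ = (1.053·180 + 4.2·8.7) / 5.253 = 43.04 mg/L.
Travel time t = 3700 m / 0.34 m/s = 1.088e+04 s = 0.126 d.
C = 43.04·exp(−0.87·0.126) = 43.04·0.8962 = 38.58 mg/L.

38.6 mg/L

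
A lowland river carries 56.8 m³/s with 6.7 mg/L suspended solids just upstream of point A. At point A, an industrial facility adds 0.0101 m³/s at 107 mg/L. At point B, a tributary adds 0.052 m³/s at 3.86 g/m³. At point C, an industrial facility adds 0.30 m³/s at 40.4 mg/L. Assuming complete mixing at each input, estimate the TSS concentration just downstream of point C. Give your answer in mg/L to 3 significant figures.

After input A: C = (56.8·6.7 + 0.0101·107) / 56.81 = 6.718 mg/L.
After input B: C = (56.81·6.718 + 0.052·3.86) / 56.86 = 6.715 mg/L.
After input C: C = (56.86·6.715 + 0.3·40.4) / 57.16 = 6.892 mg/L.

6.89 mg/L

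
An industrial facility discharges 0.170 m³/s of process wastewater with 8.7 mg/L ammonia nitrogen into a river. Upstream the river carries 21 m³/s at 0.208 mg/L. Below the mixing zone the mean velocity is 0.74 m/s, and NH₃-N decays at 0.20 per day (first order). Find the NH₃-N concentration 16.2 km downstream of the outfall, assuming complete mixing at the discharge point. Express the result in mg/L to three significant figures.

0.263 mg/L

After complete mixing, C₀ = (0.17·8.7 + 21·0.208) / 21.17 = 0.2762 mg/L.
Travel time t = 1.62e+04 m / 0.74 m/s = 2.189e+04 s = 0.2534 d.
C = 0.2762·exp(−0.20·0.2534) = 0.2762·0.9506 = 0.2625 mg/L.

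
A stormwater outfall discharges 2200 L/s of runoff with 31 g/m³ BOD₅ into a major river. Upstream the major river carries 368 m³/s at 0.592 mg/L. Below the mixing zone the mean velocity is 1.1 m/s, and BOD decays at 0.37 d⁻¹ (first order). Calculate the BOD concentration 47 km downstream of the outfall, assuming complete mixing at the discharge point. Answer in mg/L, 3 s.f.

2200 L/s = 2.2 m³/s.
After complete mixing, C₀ = (2.2·31 + 368·0.592) / 370.2 = 0.7727 mg/L.
Travel time t = 4.7e+04 m / 1.1 m/s = 4.273e+04 s = 0.4945 d.
C = 0.7727·exp(−0.37·0.4945) = 0.7727·0.8328 = 0.6435 mg/L.

0.644 mg/L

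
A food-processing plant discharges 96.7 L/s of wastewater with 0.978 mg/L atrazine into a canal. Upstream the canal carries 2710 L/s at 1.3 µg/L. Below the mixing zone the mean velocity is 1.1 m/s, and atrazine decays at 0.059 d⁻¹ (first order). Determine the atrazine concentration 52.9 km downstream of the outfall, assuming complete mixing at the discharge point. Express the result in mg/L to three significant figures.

0.0338 mg/L

96.7 L/s = 0.0967 m³/s.
2710 L/s = 2.71 m³/s.
1.3 µg/L = 0.0013 mg/L.
After complete mixing, C₀ = (0.0967·0.978 + 2.71·0.0013) / 2.807 = 0.03495 mg/L.
Travel time t = 5.29e+04 m / 1.1 m/s = 4.809e+04 s = 0.5566 d.
C = 0.03495·exp(−0.059·0.5566) = 0.03495·0.9677 = 0.03382 mg/L.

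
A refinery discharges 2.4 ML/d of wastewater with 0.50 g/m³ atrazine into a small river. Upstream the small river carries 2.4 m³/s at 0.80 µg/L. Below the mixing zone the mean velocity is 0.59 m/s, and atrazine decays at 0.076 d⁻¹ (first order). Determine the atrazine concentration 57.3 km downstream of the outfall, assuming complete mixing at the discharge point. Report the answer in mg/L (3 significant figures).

0.00598 mg/L

2.4 ML/d = 0.02778 m³/s.
0.80 µg/L = 0.0008 mg/L.
After complete mixing, C₀ = (0.02778·0.5 + 2.4·0.0008) / 2.428 = 0.006512 mg/L.
Travel time t = 5.73e+04 m / 0.59 m/s = 9.712e+04 s = 1.124 d.
C = 0.006512·exp(−0.076·1.124) = 0.006512·0.9181 = 0.005978 mg/L.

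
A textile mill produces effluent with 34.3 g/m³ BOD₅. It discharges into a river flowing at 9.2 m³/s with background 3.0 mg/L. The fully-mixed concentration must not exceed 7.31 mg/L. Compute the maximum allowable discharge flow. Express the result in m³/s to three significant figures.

1.47 m³/s

Mass balance at complete mixing: C_std·(Q_w + Q_r) = Q_w·C_e + Q_r·C_b.
Rearranging, Q_w = Q_r·(C_std − C_b)/(C_e − C_std) = 9.2·(7.31 − 3) / (34.3 − 7.31) = 1.469 m³/s.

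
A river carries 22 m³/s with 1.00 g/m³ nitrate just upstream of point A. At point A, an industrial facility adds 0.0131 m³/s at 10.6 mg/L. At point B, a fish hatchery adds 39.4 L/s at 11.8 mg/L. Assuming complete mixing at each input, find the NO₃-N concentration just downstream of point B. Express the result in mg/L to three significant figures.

1.02 mg/L

After input A: C = (22·1 + 0.0131·10.6) / 22.01 = 1.006 mg/L.
39.4 L/s = 0.0394 m³/s.
After input B: C = (22.01·1.006 + 0.0394·11.8) / 22.05 = 1.025 mg/L.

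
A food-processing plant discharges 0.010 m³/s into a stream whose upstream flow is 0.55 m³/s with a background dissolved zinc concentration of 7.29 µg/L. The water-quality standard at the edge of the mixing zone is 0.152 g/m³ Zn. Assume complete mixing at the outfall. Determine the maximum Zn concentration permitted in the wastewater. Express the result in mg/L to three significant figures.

8.11 mg/L

7.29 µg/L = 0.00729 mg/L.
Mass balance: 0.152·0.56 = 0.01·Cₑ + 0.55·0.00729.
Cₑ = (0.08512 − 0.00401) / 0.01 = 8.111 mg/L.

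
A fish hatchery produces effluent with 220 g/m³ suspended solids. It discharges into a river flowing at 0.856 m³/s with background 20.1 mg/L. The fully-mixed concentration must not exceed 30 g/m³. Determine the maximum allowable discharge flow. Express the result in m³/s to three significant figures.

0.0446 m³/s

Mass balance at complete mixing: C_std·(Q_w + Q_r) = Q_w·C_e + Q_r·C_b.
Rearranging, Q_w = Q_r·(C_std − C_b)/(C_e − C_std) = 0.856·(30 − 20.1) / (220 − 30) = 0.0446 m³/s.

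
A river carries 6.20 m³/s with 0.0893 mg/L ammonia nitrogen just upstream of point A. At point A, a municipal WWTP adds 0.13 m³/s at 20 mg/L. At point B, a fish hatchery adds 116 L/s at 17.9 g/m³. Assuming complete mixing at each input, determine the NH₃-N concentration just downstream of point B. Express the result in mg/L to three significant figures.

0.811 mg/L

After input A: C = (6.2·0.0893 + 0.13·20) / 6.33 = 0.4982 mg/L.
116 L/s = 0.116 m³/s.
After input B: C = (6.33·0.4982 + 0.116·17.9) / 6.446 = 0.8114 mg/L.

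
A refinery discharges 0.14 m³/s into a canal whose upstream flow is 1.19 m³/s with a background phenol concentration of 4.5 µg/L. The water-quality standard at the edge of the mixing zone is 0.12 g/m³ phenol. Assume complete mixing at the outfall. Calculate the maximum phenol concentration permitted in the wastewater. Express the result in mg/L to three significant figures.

4.5 µg/L = 0.0045 mg/L.
Mass balance: 0.12·1.33 = 0.14·Cₑ + 1.19·0.0045.
Cₑ = (0.1596 − 0.005355) / 0.14 = 1.102 mg/L.

1.10 mg/L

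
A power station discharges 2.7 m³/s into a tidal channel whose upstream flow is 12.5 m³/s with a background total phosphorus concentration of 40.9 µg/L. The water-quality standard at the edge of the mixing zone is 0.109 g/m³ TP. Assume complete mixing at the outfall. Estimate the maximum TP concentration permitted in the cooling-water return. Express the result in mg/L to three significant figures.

0.424 mg/L

40.9 µg/L = 0.0409 mg/L.
Mass balance: 0.109·15.2 = 2.7·Cₑ + 12.5·0.0409.
Cₑ = (1.657 − 0.5112) / 2.7 = 0.4243 mg/L.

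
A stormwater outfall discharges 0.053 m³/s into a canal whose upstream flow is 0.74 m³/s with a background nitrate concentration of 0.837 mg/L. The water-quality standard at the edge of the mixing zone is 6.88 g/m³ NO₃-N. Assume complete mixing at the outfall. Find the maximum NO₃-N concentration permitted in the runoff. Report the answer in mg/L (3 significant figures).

Mass balance: 6.88·0.793 = 0.053·Cₑ + 0.74·0.837.
Cₑ = (5.456 − 0.6194) / 0.053 = 91.25 mg/L.

91.3 mg/L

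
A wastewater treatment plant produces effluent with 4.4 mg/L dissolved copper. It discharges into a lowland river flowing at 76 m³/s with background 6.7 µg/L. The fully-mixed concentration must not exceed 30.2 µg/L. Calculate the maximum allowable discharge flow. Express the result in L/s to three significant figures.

6.7 µg/L = 0.0067 mg/L.
30.2 µg/L = 0.0302 mg/L.
Mass balance at complete mixing: C_std·(Q_w + Q_r) = Q_w·C_e + Q_r·C_b.
Rearranging, Q_w = Q_r·(C_std − C_b)/(C_e − C_std) = 76·(0.0302 − 0.0067) / (4.4 − 0.0302) = 0.4087 m³/s.
= 408.7 L/s.

409 L/s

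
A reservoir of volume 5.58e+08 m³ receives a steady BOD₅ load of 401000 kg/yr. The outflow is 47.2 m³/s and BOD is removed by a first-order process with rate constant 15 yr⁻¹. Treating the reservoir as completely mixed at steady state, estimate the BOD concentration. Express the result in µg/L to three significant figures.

Outflow Q = 47.2 m³/s × 3.156e+07 s/yr = 1.49e+09 m³/yr.
Steady-state CSTR mass balance: W = Q·C + k·V·C, so C = W/(Q + kV).
Q + kV = 1.49e+09 + 15·5.58e+08 = 9.86e+09 m³/yr.
C = 401000/9.86e+09 = 4.067e-05 kg/m³ = 0.04067 mg/L = 40.67 µg/L.

40.7 µg/L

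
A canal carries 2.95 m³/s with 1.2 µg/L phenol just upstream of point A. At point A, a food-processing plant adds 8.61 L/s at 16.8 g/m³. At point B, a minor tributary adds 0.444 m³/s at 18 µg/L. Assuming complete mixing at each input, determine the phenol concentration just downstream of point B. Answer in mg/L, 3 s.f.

0.0459 mg/L

1.2 µg/L = 0.0012 mg/L.
8.61 L/s = 0.00861 m³/s.
After input A: C = (2.95·0.0012 + 0.00861·16.8) / 2.959 = 0.05009 mg/L.
18 µg/L = 0.018 mg/L.
After input B: C = (2.959·0.05009 + 0.444·0.018) / 3.403 = 0.0459 mg/L.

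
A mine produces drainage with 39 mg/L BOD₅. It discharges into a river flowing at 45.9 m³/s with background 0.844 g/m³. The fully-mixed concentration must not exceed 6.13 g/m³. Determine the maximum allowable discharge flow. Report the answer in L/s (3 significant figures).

7380 L/s

Mass balance at complete mixing: C_std·(Q_w + Q_r) = Q_w·C_e + Q_r·C_b.
Rearranging, Q_w = Q_r·(C_std − C_b)/(C_e − C_std) = 45.9·(6.13 − 0.844) / (39 − 6.13) = 7.381 m³/s.
= 7381 L/s.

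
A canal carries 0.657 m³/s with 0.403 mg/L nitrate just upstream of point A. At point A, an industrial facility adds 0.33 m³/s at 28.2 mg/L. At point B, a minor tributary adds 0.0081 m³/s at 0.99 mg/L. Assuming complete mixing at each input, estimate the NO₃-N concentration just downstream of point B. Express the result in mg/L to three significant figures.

9.63 mg/L

After input A: C = (0.657·0.403 + 0.33·28.2) / 0.987 = 9.697 mg/L.
After input B: C = (0.987·9.697 + 0.0081·0.99) / 0.9951 = 9.626 mg/L.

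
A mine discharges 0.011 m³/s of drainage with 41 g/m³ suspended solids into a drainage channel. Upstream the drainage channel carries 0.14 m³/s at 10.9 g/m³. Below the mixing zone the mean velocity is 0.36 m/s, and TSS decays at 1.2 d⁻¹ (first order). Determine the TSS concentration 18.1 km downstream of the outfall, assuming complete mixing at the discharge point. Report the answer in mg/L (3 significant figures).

6.51 mg/L

After complete mixing, C₀ = (0.011·41 + 0.14·10.9) / 0.151 = 13.09 mg/L.
Travel time t = 1.81e+04 m / 0.36 m/s = 5.028e+04 s = 0.5819 d.
C = 13.09·exp(−1.2·0.5819) = 13.09·0.4974 = 6.513 mg/L.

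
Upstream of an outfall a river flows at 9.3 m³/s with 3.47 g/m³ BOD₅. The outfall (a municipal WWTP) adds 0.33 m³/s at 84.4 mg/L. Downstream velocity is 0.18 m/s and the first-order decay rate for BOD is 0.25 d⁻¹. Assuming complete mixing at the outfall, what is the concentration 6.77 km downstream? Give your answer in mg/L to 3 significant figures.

5.60 mg/L

After complete mixing, C₀ = (0.33·84.4 + 9.3·3.47) / 9.63 = 6.243 mg/L.
Travel time t = 6770 m / 0.18 m/s = 3.761e+04 s = 0.4353 d.
C = 6.243·exp(−0.25·0.4353) = 6.243·0.8969 = 5.6 mg/L.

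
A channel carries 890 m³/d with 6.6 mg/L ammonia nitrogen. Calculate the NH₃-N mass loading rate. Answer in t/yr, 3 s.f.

890 m³/d = 0.0103 m³/s.
Mass flux = Q·C = 0.0103 m³/s × 6.6 g/m³ = 0.06799 g/s.
= 0.06799 g/s × 31.56 = 2.145 t/yr.

2.15 t/yr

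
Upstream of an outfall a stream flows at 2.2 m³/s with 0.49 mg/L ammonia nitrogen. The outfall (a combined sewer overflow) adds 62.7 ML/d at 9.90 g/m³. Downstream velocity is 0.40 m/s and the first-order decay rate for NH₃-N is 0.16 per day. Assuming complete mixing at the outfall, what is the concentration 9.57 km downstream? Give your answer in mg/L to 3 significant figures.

2.70 mg/L

62.7 ML/d = 0.7257 m³/s.
After complete mixing, C₀ = (0.7257·9.9 + 2.2·0.49) / 2.926 = 2.824 mg/L.
Travel time t = 9570 m / 0.40 m/s = 2.392e+04 s = 0.2769 d.
C = 2.824·exp(−0.16·0.2769) = 2.824·0.9567 = 2.702 mg/L.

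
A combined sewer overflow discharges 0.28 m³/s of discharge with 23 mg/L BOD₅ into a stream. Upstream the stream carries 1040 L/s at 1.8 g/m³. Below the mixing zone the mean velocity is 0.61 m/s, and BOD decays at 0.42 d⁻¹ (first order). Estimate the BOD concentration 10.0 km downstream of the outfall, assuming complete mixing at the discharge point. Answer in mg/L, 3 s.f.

5.81 mg/L

1040 L/s = 1.04 m³/s.
After complete mixing, C₀ = (0.28·23 + 1.04·1.8) / 1.32 = 6.297 mg/L.
Travel time t = 1e+04 m / 0.61 m/s = 1.639e+04 s = 0.1897 d.
C = 6.297·exp(−0.42·0.1897) = 6.297·0.9234 = 5.815 mg/L.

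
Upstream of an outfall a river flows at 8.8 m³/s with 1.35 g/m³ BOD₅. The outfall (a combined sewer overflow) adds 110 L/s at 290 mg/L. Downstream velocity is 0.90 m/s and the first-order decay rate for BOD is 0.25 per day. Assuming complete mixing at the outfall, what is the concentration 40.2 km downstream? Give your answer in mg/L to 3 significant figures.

4.32 mg/L

110 L/s = 0.11 m³/s.
After complete mixing, C₀ = (0.11·290 + 8.8·1.35) / 8.91 = 4.914 mg/L.
Travel time t = 4.02e+04 m / 0.90 m/s = 4.467e+04 s = 0.517 d.
C = 4.914·exp(−0.25·0.517) = 4.914·0.8788 = 4.318 mg/L.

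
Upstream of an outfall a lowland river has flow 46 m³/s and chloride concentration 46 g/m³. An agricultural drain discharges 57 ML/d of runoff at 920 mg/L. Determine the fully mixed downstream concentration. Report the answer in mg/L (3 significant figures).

57 ML/d = 0.6597 m³/s.
Conservation of mass across the mixing zone: C = (0.6597·920 + 46·46) / (0.6597 + 46) = 2723/46.66 = 58.36 mg/L.

58.4 mg/L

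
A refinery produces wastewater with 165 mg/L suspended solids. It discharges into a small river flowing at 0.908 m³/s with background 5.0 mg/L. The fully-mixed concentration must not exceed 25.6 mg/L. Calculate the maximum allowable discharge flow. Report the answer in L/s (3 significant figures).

Mass balance at complete mixing: C_std·(Q_w + Q_r) = Q_w·C_e + Q_r·C_b.
Rearranging, Q_w = Q_r·(C_std − C_b)/(C_e − C_std) = 0.908·(25.6 − 5) / (165 − 25.6) = 0.1342 m³/s.
= 134.2 L/s.

134 L/s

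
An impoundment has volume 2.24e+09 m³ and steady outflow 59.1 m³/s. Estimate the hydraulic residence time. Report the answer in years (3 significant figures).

1.20 yr

Q = 59.1 m³/s × 3.156e+07 s/yr = 1.865e+09 m³/yr.
Hydraulic residence time τ = V/Q = 2.24e+09/1.865e+09 = 1.201 yr.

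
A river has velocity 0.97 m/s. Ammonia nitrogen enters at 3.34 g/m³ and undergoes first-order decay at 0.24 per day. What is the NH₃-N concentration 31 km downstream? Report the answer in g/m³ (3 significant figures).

3.06 g/m³

Travel time t = 31 km / 0.97 m/s = 3.1e+04/0.97 = 3.196e+04 s = 0.3699 d.
First-order decay: C = 3.34·exp(−0.24·0.3699) = 3.34·0.9151 = 3.056 g/m³.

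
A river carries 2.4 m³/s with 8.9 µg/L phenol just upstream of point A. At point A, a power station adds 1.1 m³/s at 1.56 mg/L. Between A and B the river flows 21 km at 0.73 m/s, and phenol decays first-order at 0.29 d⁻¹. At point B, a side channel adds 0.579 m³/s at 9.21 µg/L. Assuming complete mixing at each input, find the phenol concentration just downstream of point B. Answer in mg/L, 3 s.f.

8.9 µg/L = 0.0089 mg/L.
After input A: C = (2.4·0.0089 + 1.1·1.56) / 3.5 = 0.4964 mg/L.
Over the 21 km reach to input B (t = 2.877e+04 s = 0.333 d), decay gives C = 0.4964·exp(−0.29·0.333) = 0.4507 mg/L.
9.21 µg/L = 0.00921 mg/L.
After input B: C = (3.5·0.4507 + 0.579·0.00921) / 4.079 = 0.388 mg/L.

0.388 mg/L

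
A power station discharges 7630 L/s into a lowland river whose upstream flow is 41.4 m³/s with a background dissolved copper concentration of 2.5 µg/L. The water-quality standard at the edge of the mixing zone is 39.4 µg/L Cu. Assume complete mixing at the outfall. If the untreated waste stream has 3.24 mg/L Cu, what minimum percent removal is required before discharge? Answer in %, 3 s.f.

92.6 %

7630 L/s = 7.63 m³/s.
2.5 µg/L = 0.0025 mg/L.
39.4 µg/L = 0.0394 mg/L.
Mass balance: 0.0394·49.03 = 7.63·Cₑ + 41.4·0.0025.
Cₑ = (1.932 − 0.1035) / 7.63 = 0.2396 mg/L.
Required removal = 1 − 0.2396/3.24 = 92.6 %.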